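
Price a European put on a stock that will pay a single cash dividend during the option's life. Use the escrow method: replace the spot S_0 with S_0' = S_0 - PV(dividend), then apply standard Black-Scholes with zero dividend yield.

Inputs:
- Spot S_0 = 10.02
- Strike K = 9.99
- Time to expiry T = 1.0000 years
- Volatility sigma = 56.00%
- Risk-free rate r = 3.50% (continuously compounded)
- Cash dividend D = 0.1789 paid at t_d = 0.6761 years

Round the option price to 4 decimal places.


PV(D) = D * exp(-r * t_d) = 0.1789 * 0.97661429 = 0.17471630
S_0' = S_0 - PV(D) = 10.0200 - 0.17471630 = 9.84528370
d1 = (ln(S_0'/K) + (r + sigma^2/2)*T) / (sigma*sqrt(T)) = 0.31644274
d2 = d1 - sigma*sqrt(T) = -0.24355726
exp(-rT) = 0.96560542
N(-d1) = 0.37583324; N(-d2) = 0.59621313
P = K * exp(-rT) * N(-d2) - S_0' * N(-d1) = 9.9900 * 0.96560542 * 0.59621313 - 9.84528370 * 0.37583324 = 2.0511

Answer: Price = 2.0511


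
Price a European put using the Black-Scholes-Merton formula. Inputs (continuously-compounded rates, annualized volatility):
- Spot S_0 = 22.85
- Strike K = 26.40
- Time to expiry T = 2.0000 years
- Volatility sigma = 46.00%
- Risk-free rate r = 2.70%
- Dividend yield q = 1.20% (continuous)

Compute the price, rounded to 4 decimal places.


Answer: Price = 7.4756

Derivation:
d1 = (ln(S/K) + (r - q + 0.5*sigma^2) * T) / (sigma * sqrt(T)) = 0.14939492
d2 = d1 - sigma * sqrt(T) = -0.50114332
exp(-rT) = 0.94743211; exp(-qT) = 0.97628571
P = K * exp(-rT) * N(-d2) - S_0 * exp(-qT) * N(-d1)
N(-d1) = 0.44062101; N(-d2) = 0.69186487
P = 26.4000 * 0.94743211 * 0.69186487 - 22.8500 * 0.97628571 * 0.44062101 = 7.4756


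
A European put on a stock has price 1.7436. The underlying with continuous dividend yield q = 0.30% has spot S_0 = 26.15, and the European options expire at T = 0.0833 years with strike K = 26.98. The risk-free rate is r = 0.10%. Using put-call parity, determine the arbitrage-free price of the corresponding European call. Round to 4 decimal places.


Put-call parity: C - P = S_0 * exp(-qT) - K * exp(-rT).
S_0 * exp(-qT) = 26.1500 * 0.99975013 = 26.14346593
K * exp(-rT) = 26.9800 * 0.99991670 = 26.97775266
C = P + S*exp(-qT) - K*exp(-rT)
C = 1.7436 + 26.14346593 - 26.97775266 = 0.9093

Answer: Call price = 0.9093


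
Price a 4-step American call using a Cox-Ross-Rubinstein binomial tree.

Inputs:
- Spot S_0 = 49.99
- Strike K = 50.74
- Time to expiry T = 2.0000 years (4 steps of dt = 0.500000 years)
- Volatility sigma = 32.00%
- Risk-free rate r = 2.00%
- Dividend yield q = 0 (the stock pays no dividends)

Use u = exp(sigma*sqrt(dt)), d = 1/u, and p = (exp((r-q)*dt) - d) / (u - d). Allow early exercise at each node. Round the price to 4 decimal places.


Answer: Price = V(0,0) = 9.0693

Derivation:
dt = T/N = 0.500000
u = exp(sigma*sqrt(dt)) = 1.253919; d = 1/u = 0.797499
p = (exp((r-q)*dt) - d) / (u - d) = 0.465691
Discount per step: exp(-r*dt) = 0.990050
Stock lattice S(k, i) with i counting down-moves:
  k=0: S(0,0) = 49.9900
  k=1: S(1,0) = 62.6834; S(1,1) = 39.8670
  k=2: S(2,0) = 78.6000; S(2,1) = 49.9900; S(2,2) = 31.7939
  k=3: S(3,0) = 98.5580; S(3,1) = 62.6834; S(3,2) = 39.8670; S(3,3) = 25.3556
  k=4: S(4,0) = 123.5838; S(4,1) = 78.6000; S(4,2) = 49.9900; S(4,3) = 31.7939; S(4,4) = 20.2211
Terminal payoffs V(N, i) = max(S_T - K, 0):
  V(4,0) = 72.843824; V(4,1) = 27.859971; V(4,2) = 0.000000; V(4,3) = 0.000000; V(4,4) = 0.000000
Backward induction: V(k, i) = exp(-r*dt) * [p * V(k+1, i) + (1-p) * V(k+1, i+1)]; then take max(V_cont, immediate exercise) for American.
  V(3,0) = exp(-r*dt) * [p*72.843824 + (1-p)*27.859971] = 48.322900; exercise = 47.818028; V(3,0) = max -> 48.322900
  V(3,1) = exp(-r*dt) * [p*27.859971 + (1-p)*0.000000] = 12.845047; exercise = 11.943431; V(3,1) = max -> 12.845047
  V(3,2) = exp(-r*dt) * [p*0.000000 + (1-p)*0.000000] = 0.000000; exercise = 0.000000; V(3,2) = max -> 0.000000
  V(3,3) = exp(-r*dt) * [p*0.000000 + (1-p)*0.000000] = 0.000000; exercise = 0.000000; V(3,3) = max -> 0.000000
  V(2,0) = exp(-r*dt) * [p*48.322900 + (1-p)*12.845047] = 29.074565; exercise = 27.859971; V(2,0) = max -> 29.074565
  V(2,1) = exp(-r*dt) * [p*12.845047 + (1-p)*0.000000] = 5.922304; exercise = 0.000000; V(2,1) = max -> 5.922304
  V(2,2) = exp(-r*dt) * [p*0.000000 + (1-p)*0.000000] = 0.000000; exercise = 0.000000; V(2,2) = max -> 0.000000
  V(1,0) = exp(-r*dt) * [p*29.074565 + (1-p)*5.922304] = 16.537898; exercise = 11.943431; V(1,0) = max -> 16.537898
  V(1,1) = exp(-r*dt) * [p*5.922304 + (1-p)*0.000000] = 2.730523; exercise = 0.000000; V(1,1) = max -> 2.730523
  V(0,0) = exp(-r*dt) * [p*16.537898 + (1-p)*2.730523] = 9.069347; exercise = 0.000000; V(0,0) = max -> 9.069347


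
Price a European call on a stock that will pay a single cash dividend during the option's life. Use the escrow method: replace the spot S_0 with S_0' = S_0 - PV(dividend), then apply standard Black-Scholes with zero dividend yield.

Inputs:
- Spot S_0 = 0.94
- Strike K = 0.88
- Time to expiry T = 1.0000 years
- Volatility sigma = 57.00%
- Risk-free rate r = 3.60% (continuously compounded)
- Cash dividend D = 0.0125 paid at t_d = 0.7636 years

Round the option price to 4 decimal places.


PV(D) = D * exp(-r * t_d) = 0.0125 * 0.97288480 = 0.01216106
S_0' = S_0 - PV(D) = 0.9400 - 0.01216106 = 0.92783894
d1 = (ln(S_0'/K) + (r + sigma^2/2)*T) / (sigma*sqrt(T)) = 0.44102852
d2 = d1 - sigma*sqrt(T) = -0.12897148
exp(-rT) = 0.96464029
N(d1) = 0.67040382; N(d2) = 0.44869011
C = S_0' * N(d1) - K * exp(-rT) * N(d2) = 0.92783894 * 0.67040382 - 0.8800 * 0.96464029 * 0.44869011 = 0.2411

Answer: Price = 0.2411


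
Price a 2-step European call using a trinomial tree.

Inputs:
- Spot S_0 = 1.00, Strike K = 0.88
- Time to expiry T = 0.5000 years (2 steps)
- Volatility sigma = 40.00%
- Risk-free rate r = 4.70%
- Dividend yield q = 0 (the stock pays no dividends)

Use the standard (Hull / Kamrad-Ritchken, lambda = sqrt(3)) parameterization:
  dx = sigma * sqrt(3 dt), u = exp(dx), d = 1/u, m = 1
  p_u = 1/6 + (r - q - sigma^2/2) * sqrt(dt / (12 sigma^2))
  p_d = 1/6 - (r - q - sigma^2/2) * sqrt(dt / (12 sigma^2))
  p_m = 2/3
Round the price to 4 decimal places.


dt = T/N = 0.250000; dx = sigma*sqrt(3*dt) = 0.346410
u = exp(dx) = 1.413982; d = 1/u = 0.707222
p_u = 0.154759, p_m = 0.666667, p_d = 0.178575
Discount per step: exp(-r*dt) = 0.988319
Stock lattice S(k, j) with j the centered position index:
  k=0: S(0,+0) = 1.0000
  k=1: S(1,-1) = 0.7072; S(1,+0) = 1.0000; S(1,+1) = 1.4140
  k=2: S(2,-2) = 0.5002; S(2,-1) = 0.7072; S(2,+0) = 1.0000; S(2,+1) = 1.4140; S(2,+2) = 1.9993
Terminal payoffs V(N, j) = max(S_T - K, 0):
  V(2,-2) = 0.000000; V(2,-1) = 0.000000; V(2,+0) = 0.120000; V(2,+1) = 0.533982; V(2,+2) = 1.119346
Backward induction: V(k, j) = exp(-r*dt) * [p_u * V(k+1, j+1) + p_m * V(k+1, j) + p_d * V(k+1, j-1)]
  V(1,-1) = exp(-r*dt) * [p_u*0.120000 + p_m*0.000000 + p_d*0.000000] = 0.018354
  V(1,+0) = exp(-r*dt) * [p_u*0.533982 + p_m*0.120000 + p_d*0.000000] = 0.160739
  V(1,+1) = exp(-r*dt) * [p_u*1.119346 + p_m*0.533982 + p_d*0.120000] = 0.544214
  V(0,+0) = exp(-r*dt) * [p_u*0.544214 + p_m*0.160739 + p_d*0.018354] = 0.192385

Answer: Price = V(0,0) = 0.1924


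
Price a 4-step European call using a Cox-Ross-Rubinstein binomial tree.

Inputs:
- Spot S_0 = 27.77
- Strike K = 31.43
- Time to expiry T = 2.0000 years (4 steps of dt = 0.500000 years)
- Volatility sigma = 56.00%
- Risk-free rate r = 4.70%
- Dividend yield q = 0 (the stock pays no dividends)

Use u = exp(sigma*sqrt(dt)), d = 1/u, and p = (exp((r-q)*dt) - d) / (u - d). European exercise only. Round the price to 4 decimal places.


Answer: Price = V(0,0) = 8.2503

Derivation:
dt = T/N = 0.500000
u = exp(sigma*sqrt(dt)) = 1.485839; d = 1/u = 0.673020
p = (exp((r-q)*dt) - d) / (u - d) = 0.431533
Discount per step: exp(-r*dt) = 0.976774
Stock lattice S(k, i) with i counting down-moves:
  k=0: S(0,0) = 27.7700
  k=1: S(1,0) = 41.2618; S(1,1) = 18.6898
  k=2: S(2,0) = 61.3083; S(2,1) = 27.7700; S(2,2) = 12.5786
  k=3: S(3,0) = 91.0943; S(3,1) = 41.2618; S(3,2) = 18.6898; S(3,3) = 8.4657
  k=4: S(4,0) = 135.3516; S(4,1) = 61.3083; S(4,2) = 27.7700; S(4,3) = 12.5786; S(4,4) = 5.6976
Terminal payoffs V(N, i) = max(S_T - K, 0):
  V(4,0) = 103.921553; V(4,1) = 29.878341; V(4,2) = 0.000000; V(4,3) = 0.000000; V(4,4) = 0.000000
Backward induction: V(k, i) = exp(-r*dt) * [p * V(k+1, i) + (1-p) * V(k+1, i+1)].
  V(3,0) = exp(-r*dt) * [p*103.921553 + (1-p)*29.878341] = 60.394336
  V(3,1) = exp(-r*dt) * [p*29.878341 + (1-p)*0.000000] = 12.594018
  V(3,2) = exp(-r*dt) * [p*0.000000 + (1-p)*0.000000] = 0.000000
  V(3,3) = exp(-r*dt) * [p*0.000000 + (1-p)*0.000000] = 0.000000
  V(2,0) = exp(-r*dt) * [p*60.394336 + (1-p)*12.594018] = 32.449818
  V(2,1) = exp(-r*dt) * [p*12.594018 + (1-p)*0.000000] = 5.308504
  V(2,2) = exp(-r*dt) * [p*0.000000 + (1-p)*0.000000] = 0.000000
  V(1,0) = exp(-r*dt) * [p*32.449818 + (1-p)*5.308504] = 16.625542
  V(1,1) = exp(-r*dt) * [p*5.308504 + (1-p)*0.000000] = 2.237587
  V(0,0) = exp(-r*dt) * [p*16.625542 + (1-p)*2.237587] = 8.250283


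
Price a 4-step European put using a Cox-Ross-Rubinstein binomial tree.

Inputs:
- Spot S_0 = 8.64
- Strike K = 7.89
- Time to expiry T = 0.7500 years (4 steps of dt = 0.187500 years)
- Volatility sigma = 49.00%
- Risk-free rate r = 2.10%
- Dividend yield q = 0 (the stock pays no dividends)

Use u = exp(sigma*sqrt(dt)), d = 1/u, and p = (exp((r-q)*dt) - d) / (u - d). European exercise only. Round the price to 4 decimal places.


dt = T/N = 0.187500
u = exp(sigma*sqrt(dt)) = 1.236366; d = 1/u = 0.808822
p = (exp((r-q)*dt) - d) / (u - d) = 0.456382
Discount per step: exp(-r*dt) = 0.996070
Stock lattice S(k, i) with i counting down-moves:
  k=0: S(0,0) = 8.6400
  k=1: S(1,0) = 10.6822; S(1,1) = 6.9882
  k=2: S(2,0) = 13.2071; S(2,1) = 8.6400; S(2,2) = 5.6522
  k=3: S(3,0) = 16.3288; S(3,1) = 10.6822; S(3,2) = 6.9882; S(3,3) = 4.5716
  k=4: S(4,0) = 20.1884; S(4,1) = 13.2071; S(4,2) = 8.6400; S(4,3) = 5.6522; S(4,4) = 3.6977
Terminal payoffs V(N, i) = max(K - S_T, 0):
  V(4,0) = 0.000000; V(4,1) = 0.000000; V(4,2) = 0.000000; V(4,3) = 2.237770; V(4,4) = 4.192349
Backward induction: V(k, i) = exp(-r*dt) * [p * V(k+1, i) + (1-p) * V(k+1, i+1)].
  V(3,0) = exp(-r*dt) * [p*0.000000 + (1-p)*0.000000] = 0.000000
  V(3,1) = exp(-r*dt) * [p*0.000000 + (1-p)*0.000000] = 0.000000
  V(3,2) = exp(-r*dt) * [p*0.000000 + (1-p)*2.237770] = 1.211712
  V(3,3) = exp(-r*dt) * [p*2.237770 + (1-p)*4.192349] = 3.287345
  V(2,0) = exp(-r*dt) * [p*0.000000 + (1-p)*0.000000] = 0.000000
  V(2,1) = exp(-r*dt) * [p*0.000000 + (1-p)*1.211712] = 0.656120
  V(2,2) = exp(-r*dt) * [p*1.211712 + (1-p)*3.287345] = 2.330868
  V(1,0) = exp(-r*dt) * [p*0.000000 + (1-p)*0.656120] = 0.355277
  V(1,1) = exp(-r*dt) * [p*0.656120 + (1-p)*2.330868] = 1.560388
  V(0,0) = exp(-r*dt) * [p*0.355277 + (1-p)*1.560388] = 1.006427

Answer: Price = V(0,0) = 1.0064


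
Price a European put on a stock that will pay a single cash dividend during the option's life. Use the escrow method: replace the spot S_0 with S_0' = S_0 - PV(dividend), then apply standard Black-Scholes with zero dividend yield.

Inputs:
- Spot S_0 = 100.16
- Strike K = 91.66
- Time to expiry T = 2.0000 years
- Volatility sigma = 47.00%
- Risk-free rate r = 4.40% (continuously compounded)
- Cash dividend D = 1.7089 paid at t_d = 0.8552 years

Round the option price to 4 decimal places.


Answer: Price = 17.1238

Derivation:
PV(D) = D * exp(-r * t_d) = 1.7089 * 0.96307037 = 1.64579095
S_0' = S_0 - PV(D) = 100.1600 - 1.64579095 = 98.51420905
d1 = (ln(S_0'/K) + (r + sigma^2/2)*T) / (sigma*sqrt(T)) = 0.57322997
d2 = d1 - sigma*sqrt(T) = -0.09145040
exp(-rT) = 0.91576088
N(-d1) = 0.28324450; N(-d2) = 0.53643264
P = K * exp(-rT) * N(-d2) - S_0' * N(-d1) = 91.6600 * 0.91576088 * 0.53643264 - 98.51420905 * 0.28324450 = 17.1238


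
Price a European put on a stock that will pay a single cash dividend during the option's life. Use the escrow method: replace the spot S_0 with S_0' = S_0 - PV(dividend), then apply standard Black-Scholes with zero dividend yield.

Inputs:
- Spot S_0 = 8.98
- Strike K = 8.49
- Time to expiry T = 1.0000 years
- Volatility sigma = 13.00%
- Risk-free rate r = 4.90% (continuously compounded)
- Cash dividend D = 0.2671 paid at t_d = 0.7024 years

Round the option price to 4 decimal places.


PV(D) = D * exp(-r * t_d) = 0.2671 * 0.96616795 = 0.25806346
S_0' = S_0 - PV(D) = 8.9800 - 0.25806346 = 8.72193654
d1 = (ln(S_0'/K) + (r + sigma^2/2)*T) / (sigma*sqrt(T)) = 0.64924841
d2 = d1 - sigma*sqrt(T) = 0.51924841
exp(-rT) = 0.95218113
N(-d1) = 0.25808891; N(-d2) = 0.30179376
P = K * exp(-rT) * N(-d2) - S_0' * N(-d1) = 8.4900 * 0.95218113 * 0.30179376 - 8.72193654 * 0.25808891 = 0.1887

Answer: Price = 0.1887


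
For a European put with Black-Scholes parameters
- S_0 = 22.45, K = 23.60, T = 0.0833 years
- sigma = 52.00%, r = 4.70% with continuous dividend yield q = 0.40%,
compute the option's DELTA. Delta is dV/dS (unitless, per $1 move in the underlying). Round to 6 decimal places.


Answer: Delta = -0.592292

Derivation:
d1 = -0.2339538474; d2 = -0.3840348922
phi(d1) = 0.3881723897; exp(-qT) = 0.9996668555; exp(-rT) = 0.9960925540
N(-d1) = 0.5924895956
Delta = -exp(-qT) * N(-d1) = -0.9996668555 * 0.5924895956 = -0.592292


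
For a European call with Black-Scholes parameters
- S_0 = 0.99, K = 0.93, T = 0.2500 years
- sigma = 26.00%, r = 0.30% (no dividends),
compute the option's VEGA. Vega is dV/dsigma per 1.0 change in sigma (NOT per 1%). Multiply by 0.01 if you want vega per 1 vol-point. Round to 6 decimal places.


Answer: Vega = 0.169599

Derivation:
d1 = 0.5516950537; d2 = 0.4216950537
phi(d1) = 0.3426237923; exp(-qT) = 1.0000000000; exp(-rT) = 0.9992502812
Vega = S * exp(-qT) * phi(d1) * sqrt(T) = 0.9900 * 1.0000000000 * 0.3426237923 * 0.5000000000 = 0.169599


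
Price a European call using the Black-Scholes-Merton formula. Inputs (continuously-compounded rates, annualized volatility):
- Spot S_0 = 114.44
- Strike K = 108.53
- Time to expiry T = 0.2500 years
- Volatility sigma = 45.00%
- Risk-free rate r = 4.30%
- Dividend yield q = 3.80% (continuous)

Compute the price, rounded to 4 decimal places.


Answer: Price = 13.1647

Derivation:
d1 = (ln(S/K) + (r - q + 0.5*sigma^2) * T) / (sigma * sqrt(T)) = 0.35371794
d2 = d1 - sigma * sqrt(T) = 0.12871794
exp(-rT) = 0.98930757; exp(-qT) = 0.99054498
C = S_0 * exp(-qT) * N(d1) - K * exp(-rT) * N(d2)
N(d1) = 0.63822486; N(d2) = 0.55120958
C = 114.4400 * 0.99054498 * 0.63822486 - 108.5300 * 0.98930757 * 0.55120958 = 13.1647


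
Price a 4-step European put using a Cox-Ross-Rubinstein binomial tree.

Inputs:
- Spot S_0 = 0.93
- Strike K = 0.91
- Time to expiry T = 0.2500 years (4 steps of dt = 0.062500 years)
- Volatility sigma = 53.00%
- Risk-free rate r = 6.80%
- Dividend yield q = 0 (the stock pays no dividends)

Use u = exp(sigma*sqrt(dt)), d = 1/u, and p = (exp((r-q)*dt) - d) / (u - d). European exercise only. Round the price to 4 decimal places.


dt = T/N = 0.062500
u = exp(sigma*sqrt(dt)) = 1.141679; d = 1/u = 0.875903
p = (exp((r-q)*dt) - d) / (u - d) = 0.482948
Discount per step: exp(-r*dt) = 0.995759
Stock lattice S(k, i) with i counting down-moves:
  k=0: S(0,0) = 0.9300
  k=1: S(1,0) = 1.0618; S(1,1) = 0.8146
  k=2: S(2,0) = 1.2122; S(2,1) = 0.9300; S(2,2) = 0.7135
  k=3: S(3,0) = 1.3839; S(3,1) = 1.0618; S(3,2) = 0.8146; S(3,3) = 0.6250
  k=4: S(4,0) = 1.5800; S(4,1) = 1.2122; S(4,2) = 0.9300; S(4,3) = 0.7135; S(4,4) = 0.5474
Terminal payoffs V(N, i) = max(K - S_T, 0):
  V(4,0) = 0.000000; V(4,1) = 0.000000; V(4,2) = 0.000000; V(4,3) = 0.196498; V(4,4) = 0.362597
Backward induction: V(k, i) = exp(-r*dt) * [p * V(k+1, i) + (1-p) * V(k+1, i+1)].
  V(3,0) = exp(-r*dt) * [p*0.000000 + (1-p)*0.000000] = 0.000000
  V(3,1) = exp(-r*dt) * [p*0.000000 + (1-p)*0.000000] = 0.000000
  V(3,2) = exp(-r*dt) * [p*0.000000 + (1-p)*0.196498] = 0.101169
  V(3,3) = exp(-r*dt) * [p*0.196498 + (1-p)*0.362597] = 0.281183
  V(2,0) = exp(-r*dt) * [p*0.000000 + (1-p)*0.000000] = 0.000000
  V(2,1) = exp(-r*dt) * [p*0.000000 + (1-p)*0.101169] = 0.052088
  V(2,2) = exp(-r*dt) * [p*0.101169 + (1-p)*0.281183] = 0.193422
  V(1,0) = exp(-r*dt) * [p*0.000000 + (1-p)*0.052088] = 0.026818
  V(1,1) = exp(-r*dt) * [p*0.052088 + (1-p)*0.193422] = 0.124634
  V(0,0) = exp(-r*dt) * [p*0.026818 + (1-p)*0.124634] = 0.077066

Answer: Price = V(0,0) = 0.0771


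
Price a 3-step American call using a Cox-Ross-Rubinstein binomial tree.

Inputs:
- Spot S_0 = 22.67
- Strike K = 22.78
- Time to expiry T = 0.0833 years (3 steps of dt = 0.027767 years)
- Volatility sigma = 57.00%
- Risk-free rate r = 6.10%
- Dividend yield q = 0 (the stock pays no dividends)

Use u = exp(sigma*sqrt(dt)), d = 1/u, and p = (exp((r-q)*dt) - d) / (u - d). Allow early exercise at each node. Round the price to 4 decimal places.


dt = T/N = 0.027767
u = exp(sigma*sqrt(dt)) = 1.099638; d = 1/u = 0.909390
p = (exp((r-q)*dt) - d) / (u - d) = 0.485183
Discount per step: exp(-r*dt) = 0.998308
Stock lattice S(k, i) with i counting down-moves:
  k=0: S(0,0) = 22.6700
  k=1: S(1,0) = 24.9288; S(1,1) = 20.6159
  k=2: S(2,0) = 27.4126; S(2,1) = 22.6700; S(2,2) = 18.7479
  k=3: S(3,0) = 30.1440; S(3,1) = 24.9288; S(3,2) = 20.6159; S(3,3) = 17.0491
Terminal payoffs V(N, i) = max(S_T - K, 0):
  V(3,0) = 7.363987; V(3,1) = 2.148793; V(3,2) = 0.000000; V(3,3) = 0.000000
Backward induction: V(k, i) = exp(-r*dt) * [p * V(k+1, i) + (1-p) * V(k+1, i+1)]; then take max(V_cont, immediate exercise) for American.
  V(2,0) = exp(-r*dt) * [p*7.363987 + (1-p)*2.148793] = 4.671198; exercise = 4.632647; V(2,0) = max -> 4.671198
  V(2,1) = exp(-r*dt) * [p*2.148793 + (1-p)*0.000000] = 1.040793; exercise = 0.000000; V(2,1) = max -> 1.040793
  V(2,2) = exp(-r*dt) * [p*0.000000 + (1-p)*0.000000] = 0.000000; exercise = 0.000000; V(2,2) = max -> 0.000000
  V(1,0) = exp(-r*dt) * [p*4.671198 + (1-p)*1.040793] = 2.797462; exercise = 2.148793; V(1,0) = max -> 2.797462
  V(1,1) = exp(-r*dt) * [p*1.040793 + (1-p)*0.000000] = 0.504121; exercise = 0.000000; V(1,1) = max -> 0.504121
  V(0,0) = exp(-r*dt) * [p*2.797462 + (1-p)*0.504121] = 1.614075; exercise = 0.000000; V(0,0) = max -> 1.614075

Answer: Price = V(0,0) = 1.6141


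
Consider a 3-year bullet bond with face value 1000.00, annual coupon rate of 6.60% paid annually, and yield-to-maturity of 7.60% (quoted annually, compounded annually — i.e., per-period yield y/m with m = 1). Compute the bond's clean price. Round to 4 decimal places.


Coupon per period c = face * coupon_rate / m = 66.000000
Periods per year m = 1; per-period yield y/m = 0.076000
Number of cashflows N = 3
Cashflows (t years, CF_t, discount factor 1/(1+y/m)^(m*t), PV):
  t = 1.0000: CF_t = 66.000000, DF = 0.929368, PV = 61.338290
  t = 2.0000: CF_t = 66.000000, DF = 0.863725, PV = 57.005846
  t = 3.0000: CF_t = 1066.000000, DF = 0.802718, PV = 855.697751
Price P = sum_t PV_t = 974.041887

Answer: Price = 974.0419


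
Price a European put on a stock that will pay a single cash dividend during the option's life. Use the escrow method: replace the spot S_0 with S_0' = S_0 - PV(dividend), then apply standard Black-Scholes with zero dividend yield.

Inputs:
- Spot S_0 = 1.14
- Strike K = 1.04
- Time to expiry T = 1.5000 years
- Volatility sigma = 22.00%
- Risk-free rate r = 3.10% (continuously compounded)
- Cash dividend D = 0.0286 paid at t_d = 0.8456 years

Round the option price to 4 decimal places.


Answer: Price = 0.0629

Derivation:
PV(D) = D * exp(-r * t_d) = 0.0286 * 0.97412699 = 0.02786003
S_0' = S_0 - PV(D) = 1.1400 - 0.02786003 = 1.11213997
d1 = (ln(S_0'/K) + (r + sigma^2/2)*T) / (sigma*sqrt(T)) = 0.55620246
d2 = d1 - sigma*sqrt(T) = 0.28675859
exp(-rT) = 0.95456456
N(-d1) = 0.28903623; N(-d2) = 0.38714859
P = K * exp(-rT) * N(-d2) - S_0' * N(-d1) = 1.0400 * 0.95456456 * 0.38714859 - 1.11213997 * 0.28903623 = 0.0629


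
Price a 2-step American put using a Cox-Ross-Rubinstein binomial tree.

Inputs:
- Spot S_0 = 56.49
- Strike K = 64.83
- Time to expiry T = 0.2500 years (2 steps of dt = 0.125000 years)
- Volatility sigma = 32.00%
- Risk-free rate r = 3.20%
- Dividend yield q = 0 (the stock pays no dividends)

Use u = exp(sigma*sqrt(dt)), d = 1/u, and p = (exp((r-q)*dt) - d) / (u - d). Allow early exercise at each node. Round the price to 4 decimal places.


Answer: Price = V(0,0) = 9.3817

Derivation:
dt = T/N = 0.125000
u = exp(sigma*sqrt(dt)) = 1.119785; d = 1/u = 0.893028
p = (exp((r-q)*dt) - d) / (u - d) = 0.489421
Discount per step: exp(-r*dt) = 0.996008
Stock lattice S(k, i) with i counting down-moves:
  k=0: S(0,0) = 56.4900
  k=1: S(1,0) = 63.2567; S(1,1) = 50.4472
  k=2: S(2,0) = 70.8339; S(2,1) = 56.4900; S(2,2) = 45.0507
Terminal payoffs V(N, i) = max(K - S_T, 0):
  V(2,0) = 0.000000; V(2,1) = 8.340000; V(2,2) = 19.779258
Backward induction: V(k, i) = exp(-r*dt) * [p * V(k+1, i) + (1-p) * V(k+1, i+1)]; then take max(V_cont, immediate exercise) for American.
  V(1,0) = exp(-r*dt) * [p*0.000000 + (1-p)*8.340000] = 4.241228; exercise = 1.573321; V(1,0) = max -> 4.241228
  V(1,1) = exp(-r*dt) * [p*8.340000 + (1-p)*19.779258] = 14.124033; exercise = 14.382835; V(1,1) = max -> 14.382835
  V(0,0) = exp(-r*dt) * [p*4.241228 + (1-p)*14.382835] = 9.381716; exercise = 8.340000; V(0,0) = max -> 9.381716


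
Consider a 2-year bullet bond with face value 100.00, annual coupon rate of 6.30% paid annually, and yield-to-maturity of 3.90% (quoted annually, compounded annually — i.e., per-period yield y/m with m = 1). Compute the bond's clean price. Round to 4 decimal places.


Answer: Price = 104.5331

Derivation:
Coupon per period c = face * coupon_rate / m = 6.300000
Periods per year m = 1; per-period yield y/m = 0.039000
Number of cashflows N = 2
Cashflows (t years, CF_t, discount factor 1/(1+y/m)^(m*t), PV):
  t = 1.0000: CF_t = 6.300000, DF = 0.962464, PV = 6.063523
  t = 2.0000: CF_t = 106.300000, DF = 0.926337, PV = 98.469599
Price P = sum_t PV_t = 104.533122


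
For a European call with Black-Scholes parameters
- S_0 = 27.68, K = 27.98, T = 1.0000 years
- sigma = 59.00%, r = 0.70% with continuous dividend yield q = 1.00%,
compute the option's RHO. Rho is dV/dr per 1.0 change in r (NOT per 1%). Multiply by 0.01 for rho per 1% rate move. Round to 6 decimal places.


Answer: Rho = 10.422298

Derivation:
d1 = 0.2716443415; d2 = -0.3183556585
phi(d1) = 0.3844913999; exp(-qT) = 0.9900498337; exp(-rT) = 0.9930244429
N(d2) = 0.3751075846
Rho = K*T*exp(-rT)*N(d2) = 27.9800 * 1.0000 * 0.9930244429 * 0.3751075846 = 10.422298


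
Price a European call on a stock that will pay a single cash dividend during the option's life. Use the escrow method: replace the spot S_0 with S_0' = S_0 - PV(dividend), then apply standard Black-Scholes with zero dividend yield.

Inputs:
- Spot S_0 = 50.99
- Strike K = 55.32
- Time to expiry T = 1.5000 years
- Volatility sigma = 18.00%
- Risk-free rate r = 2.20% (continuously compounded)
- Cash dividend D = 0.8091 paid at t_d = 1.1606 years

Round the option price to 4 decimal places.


PV(D) = D * exp(-r * t_d) = 0.8091 * 0.97479002 = 0.78870260
S_0' = S_0 - PV(D) = 50.9900 - 0.78870260 = 50.20129740
d1 = (ln(S_0'/K) + (r + sigma^2/2)*T) / (sigma*sqrt(T)) = -0.18050760
d2 = d1 - sigma*sqrt(T) = -0.40096167
exp(-rT) = 0.96753856
N(d1) = 0.42837705; N(d2) = 0.34422417
C = S_0' * N(d1) - K * exp(-rT) * N(d2) = 50.20129740 * 0.42837705 - 55.3200 * 0.96753856 * 0.34422417 = 3.0807

Answer: Price = 3.0807


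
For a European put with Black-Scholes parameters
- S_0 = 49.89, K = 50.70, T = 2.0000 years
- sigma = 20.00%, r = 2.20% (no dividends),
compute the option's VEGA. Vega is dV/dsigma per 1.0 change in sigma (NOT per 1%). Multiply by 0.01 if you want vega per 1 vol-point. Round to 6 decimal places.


Answer: Vega = 27.348046

Derivation:
d1 = 0.2400439123; d2 = -0.0427988001
phi(d1) = 0.3876125297; exp(-qT) = 1.0000000000; exp(-rT) = 0.9569539575
Vega = S * exp(-qT) * phi(d1) * sqrt(T) = 49.8900 * 1.0000000000 * 0.3876125297 * 1.4142135624 = 27.348046


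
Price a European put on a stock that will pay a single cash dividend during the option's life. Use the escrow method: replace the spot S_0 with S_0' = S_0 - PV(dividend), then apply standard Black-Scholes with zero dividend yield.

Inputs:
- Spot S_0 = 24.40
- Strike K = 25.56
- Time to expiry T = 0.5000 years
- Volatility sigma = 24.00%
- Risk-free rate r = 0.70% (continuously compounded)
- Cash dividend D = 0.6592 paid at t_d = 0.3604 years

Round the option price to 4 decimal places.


PV(D) = D * exp(-r * t_d) = 0.6592 * 0.99748038 = 0.65753907
S_0' = S_0 - PV(D) = 24.4000 - 0.65753907 = 23.74246093
d1 = (ln(S_0'/K) + (r + sigma^2/2)*T) / (sigma*sqrt(T)) = -0.32917932
d2 = d1 - sigma*sqrt(T) = -0.49888495
exp(-rT) = 0.99650612
N(-d1) = 0.62898993; N(-d2) = 0.69106978
P = K * exp(-rT) * N(-d2) - S_0' * N(-d1) = 25.5600 * 0.99650612 * 0.69106978 - 23.74246093 * 0.62898993 = 2.6683

Answer: Price = 2.6683


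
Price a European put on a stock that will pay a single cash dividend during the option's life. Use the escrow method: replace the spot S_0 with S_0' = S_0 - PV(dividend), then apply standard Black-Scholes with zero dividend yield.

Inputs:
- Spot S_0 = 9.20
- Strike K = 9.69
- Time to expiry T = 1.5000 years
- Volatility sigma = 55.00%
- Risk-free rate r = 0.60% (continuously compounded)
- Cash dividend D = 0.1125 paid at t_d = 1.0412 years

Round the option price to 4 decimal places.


PV(D) = D * exp(-r * t_d) = 0.1125 * 0.99377227 = 0.11179938
S_0' = S_0 - PV(D) = 9.2000 - 0.11179938 = 9.08820062
d1 = (ln(S_0'/K) + (r + sigma^2/2)*T) / (sigma*sqrt(T)) = 0.25498076
d2 = d1 - sigma*sqrt(T) = -0.41862891
exp(-rT) = 0.99104038
N(-d1) = 0.39936898; N(-d2) = 0.66225632
P = K * exp(-rT) * N(-d2) - S_0' * N(-d1) = 9.6900 * 0.99104038 * 0.66225632 - 9.08820062 * 0.39936898 = 2.7302

Answer: Price = 2.7302


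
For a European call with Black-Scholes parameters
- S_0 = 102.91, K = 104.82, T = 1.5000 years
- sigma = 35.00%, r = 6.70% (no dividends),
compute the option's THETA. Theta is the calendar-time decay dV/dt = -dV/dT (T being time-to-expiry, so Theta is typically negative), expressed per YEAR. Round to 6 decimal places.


d1 = 0.4058809787; d2 = -0.0227797263
phi(d1) = 0.3673984895; exp(-qT) = 1.0000000000; exp(-rT) = 0.9043851124
Theta = -S*exp(-qT)*phi(d1)*sigma/(2*sqrt(T)) - r*K*exp(-rT)*N(d2) + q*S*exp(-qT)*N(d1)
N(d1) = 0.6575849726; N(d2) = 0.4909129900; sqrt(T) = 1.2247448714
Term 1 = -102.9100 * 1.0000000000 * 0.3673984895 * 0.3500 / (2 * 1.2247448714) = -5.4024078006
Term 2 = -0.0670 * 104.8200 * 0.9043851124 * 0.4909129900 = -3.1180055702
Term 3 = 0 (no dividend yield, q = 0)
Theta = -5.4024078006 + (-3.1180055702) + (0.0000000000) = -8.520413

Answer: Theta = -8.520413


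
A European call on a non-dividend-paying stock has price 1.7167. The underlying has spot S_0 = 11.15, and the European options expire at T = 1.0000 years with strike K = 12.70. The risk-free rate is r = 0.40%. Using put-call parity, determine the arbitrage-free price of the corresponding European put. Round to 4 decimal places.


Answer: Put price = 3.2160

Derivation:
Put-call parity: C - P = S_0 * exp(-qT) - K * exp(-rT).
S_0 * exp(-qT) = 11.1500 * 1.00000000 = 11.15000000
K * exp(-rT) = 12.7000 * 0.99600799 = 12.64930146
P = C - S*exp(-qT) + K*exp(-rT)
P = 1.7167 - 11.15000000 + 12.64930146 = 3.2160


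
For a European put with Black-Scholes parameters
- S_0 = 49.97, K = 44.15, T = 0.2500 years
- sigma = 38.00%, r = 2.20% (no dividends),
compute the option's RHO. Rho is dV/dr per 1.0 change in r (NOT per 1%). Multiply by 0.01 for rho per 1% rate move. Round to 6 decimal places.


Answer: Rho = -3.063056

Derivation:
d1 = 0.7756836753; d2 = 0.5856836753
phi(d1) = 0.2952947954; exp(-qT) = 1.0000000000; exp(-rT) = 0.9945150973
N(-d2) = 0.2790440532
Rho = -K*T*exp(-rT)*N(-d2) = -44.1500 * 0.2500 * 0.9945150973 * 0.2790440532 = -3.063056


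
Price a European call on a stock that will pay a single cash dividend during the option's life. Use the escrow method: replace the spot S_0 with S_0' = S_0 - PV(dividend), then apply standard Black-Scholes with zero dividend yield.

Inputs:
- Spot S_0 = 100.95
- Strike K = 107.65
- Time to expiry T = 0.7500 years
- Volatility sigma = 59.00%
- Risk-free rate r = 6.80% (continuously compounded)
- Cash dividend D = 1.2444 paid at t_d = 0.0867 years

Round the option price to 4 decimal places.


Answer: Price = 19.1000

Derivation:
PV(D) = D * exp(-r * t_d) = 1.2444 * 0.99412174 = 1.23708510
S_0' = S_0 - PV(D) = 100.9500 - 1.23708510 = 99.71291490
d1 = (ln(S_0'/K) + (r + sigma^2/2)*T) / (sigma*sqrt(T)) = 0.20539477
d2 = d1 - sigma*sqrt(T) = -0.30556022
exp(-rT) = 0.95027867
N(d1) = 0.58136815; N(d2) = 0.37996976
C = S_0' * N(d1) - K * exp(-rT) * N(d2) = 99.71291490 * 0.58136815 - 107.6500 * 0.95027867 * 0.37996976 = 19.1000


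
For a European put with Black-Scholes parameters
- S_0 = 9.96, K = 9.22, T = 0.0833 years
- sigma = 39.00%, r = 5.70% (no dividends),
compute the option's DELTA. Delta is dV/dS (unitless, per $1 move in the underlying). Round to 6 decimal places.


Answer: Delta = -0.216422

Derivation:
d1 = 0.7843326621; d2 = 0.6717718785
phi(d1) = 0.2933093586; exp(-qT) = 1.0000000000; exp(-rT) = 0.9952631544
N(-d1) = 0.2164224695
Delta = -exp(-qT) * N(-d1) = -1.0000000000 * 0.2164224695 = -0.216422


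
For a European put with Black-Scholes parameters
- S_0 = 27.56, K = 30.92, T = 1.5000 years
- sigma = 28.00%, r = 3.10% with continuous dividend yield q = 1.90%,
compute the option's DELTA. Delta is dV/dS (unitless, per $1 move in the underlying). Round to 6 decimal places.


d1 = -0.1115036238; d2 = -0.4544321877
phi(d1) = 0.3964699368; exp(-qT) = 0.9719022941; exp(-rT) = 0.9545645606
N(-d1) = 0.5443915039
Delta = -exp(-qT) * N(-d1) = -0.9719022941 * 0.5443915039 = -0.529095

Answer: Delta = -0.529095


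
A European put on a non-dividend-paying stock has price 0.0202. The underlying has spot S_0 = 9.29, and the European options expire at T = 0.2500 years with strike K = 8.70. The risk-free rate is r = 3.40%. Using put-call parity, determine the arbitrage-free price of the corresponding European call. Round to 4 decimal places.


Answer: Call price = 0.6838

Derivation:
Put-call parity: C - P = S_0 * exp(-qT) - K * exp(-rT).
S_0 * exp(-qT) = 9.2900 * 1.00000000 = 9.29000000
K * exp(-rT) = 8.7000 * 0.99153602 = 8.62636340
C = P + S*exp(-qT) - K*exp(-rT)
C = 0.0202 + 9.29000000 - 8.62636340 = 0.6838


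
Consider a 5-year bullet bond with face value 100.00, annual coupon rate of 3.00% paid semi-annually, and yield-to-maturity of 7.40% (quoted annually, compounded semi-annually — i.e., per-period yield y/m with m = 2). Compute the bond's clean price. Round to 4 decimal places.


Answer: Price = 81.8865

Derivation:
Coupon per period c = face * coupon_rate / m = 1.500000
Periods per year m = 2; per-period yield y/m = 0.037000
Number of cashflows N = 10
Cashflows (t years, CF_t, discount factor 1/(1+y/m)^(m*t), PV):
  t = 0.5000: CF_t = 1.500000, DF = 0.964320, PV = 1.446480
  t = 1.0000: CF_t = 1.500000, DF = 0.929913, PV = 1.394870
  t = 1.5000: CF_t = 1.500000, DF = 0.896734, PV = 1.345101
  t = 2.0000: CF_t = 1.500000, DF = 0.864739, PV = 1.297108
  t = 2.5000: CF_t = 1.500000, DF = 0.833885, PV = 1.250828
  t = 3.0000: CF_t = 1.500000, DF = 0.804132, PV = 1.206198
  t = 3.5000: CF_t = 1.500000, DF = 0.775441, PV = 1.163161
  t = 4.0000: CF_t = 1.500000, DF = 0.747773, PV = 1.121660
  t = 4.5000: CF_t = 1.500000, DF = 0.721093, PV = 1.081639
  t = 5.0000: CF_t = 101.500000, DF = 0.695364, PV = 70.579484
Price P = sum_t PV_t = 81.886530


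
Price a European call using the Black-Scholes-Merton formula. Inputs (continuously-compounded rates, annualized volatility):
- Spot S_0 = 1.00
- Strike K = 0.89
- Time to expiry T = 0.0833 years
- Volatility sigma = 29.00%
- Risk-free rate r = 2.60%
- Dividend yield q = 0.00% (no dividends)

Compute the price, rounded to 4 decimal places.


Answer: Price = 0.1147

Derivation:
d1 = (ln(S/K) + (r - q + 0.5*sigma^2) * T) / (sigma * sqrt(T)) = 1.46002123
d2 = d1 - sigma * sqrt(T) = 1.37632218
exp(-rT) = 0.99783654; exp(-qT) = 1.00000000
C = S_0 * exp(-qT) * N(d1) - K * exp(-rT) * N(d2)
N(d1) = 0.92785788; N(d2) = 0.91563905
C = 1.0000 * 1.00000000 * 0.92785788 - 0.8900 * 0.99783654 * 0.91563905 = 0.1147


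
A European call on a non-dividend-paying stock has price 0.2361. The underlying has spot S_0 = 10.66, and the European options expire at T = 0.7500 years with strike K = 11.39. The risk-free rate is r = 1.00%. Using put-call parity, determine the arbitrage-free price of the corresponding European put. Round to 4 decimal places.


Put-call parity: C - P = S_0 * exp(-qT) - K * exp(-rT).
S_0 * exp(-qT) = 10.6600 * 1.00000000 = 10.66000000
K * exp(-rT) = 11.3900 * 0.99252805 = 11.30489454
P = C - S*exp(-qT) + K*exp(-rT)
P = 0.2361 - 10.66000000 + 11.30489454 = 0.8810

Answer: Put price = 0.8810


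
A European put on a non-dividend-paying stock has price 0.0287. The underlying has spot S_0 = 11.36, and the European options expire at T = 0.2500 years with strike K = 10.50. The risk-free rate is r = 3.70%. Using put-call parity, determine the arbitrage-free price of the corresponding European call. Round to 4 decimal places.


Answer: Call price = 0.9854

Derivation:
Put-call parity: C - P = S_0 * exp(-qT) - K * exp(-rT).
S_0 * exp(-qT) = 11.3600 * 1.00000000 = 11.36000000
K * exp(-rT) = 10.5000 * 0.99079265 = 10.40332282
C = P + S*exp(-qT) - K*exp(-rT)
C = 0.0287 + 11.36000000 - 10.40332282 = 0.9854


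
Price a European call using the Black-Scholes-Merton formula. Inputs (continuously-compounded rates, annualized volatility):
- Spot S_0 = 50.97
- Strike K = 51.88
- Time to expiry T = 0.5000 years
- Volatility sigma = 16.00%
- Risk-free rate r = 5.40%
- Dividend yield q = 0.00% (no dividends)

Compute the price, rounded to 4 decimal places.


d1 = (ln(S/K) + (r - q + 0.5*sigma^2) * T) / (sigma * sqrt(T)) = 0.13880387
d2 = d1 - sigma * sqrt(T) = 0.02566678
exp(-rT) = 0.97336124; exp(-qT) = 1.00000000
C = S_0 * exp(-qT) * N(d1) - K * exp(-rT) * N(d2)
N(d1) = 0.55519743; N(d2) = 0.51023844
C = 50.9700 * 1.00000000 * 0.55519743 - 51.8800 * 0.97336124 * 0.51023844 = 2.5324

Answer: Price = 2.5324


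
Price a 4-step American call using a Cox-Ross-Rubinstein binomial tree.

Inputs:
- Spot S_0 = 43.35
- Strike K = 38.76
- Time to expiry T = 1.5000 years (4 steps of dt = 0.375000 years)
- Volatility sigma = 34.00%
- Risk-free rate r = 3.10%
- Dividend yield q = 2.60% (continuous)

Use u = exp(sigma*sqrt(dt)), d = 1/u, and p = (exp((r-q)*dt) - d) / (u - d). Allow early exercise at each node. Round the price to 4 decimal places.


Answer: Price = V(0,0) = 9.3744

Derivation:
dt = T/N = 0.375000
u = exp(sigma*sqrt(dt)) = 1.231468; d = 1/u = 0.812039
p = (exp((r-q)*dt) - d) / (u - d) = 0.452610
Discount per step: exp(-r*dt) = 0.988442
Stock lattice S(k, i) with i counting down-moves:
  k=0: S(0,0) = 43.3500
  k=1: S(1,0) = 53.3841; S(1,1) = 35.2019
  k=2: S(2,0) = 65.7408; S(2,1) = 43.3500; S(2,2) = 28.5853
  k=3: S(3,0) = 80.9577; S(3,1) = 53.3841; S(3,2) = 35.2019; S(3,3) = 23.2124
  k=4: S(4,0) = 99.6968; S(4,1) = 65.7408; S(4,2) = 43.3500; S(4,3) = 28.5853; S(4,4) = 18.8494
Terminal payoffs V(N, i) = max(S_T - K, 0):
  V(4,0) = 60.936764; V(4,1) = 26.980815; V(4,2) = 4.590000; V(4,3) = 0.000000; V(4,4) = 0.000000
Backward induction: V(k, i) = exp(-r*dt) * [p * V(k+1, i) + (1-p) * V(k+1, i+1)]; then take max(V_cont, immediate exercise) for American.
  V(3,0) = exp(-r*dt) * [p*60.936764 + (1-p)*26.980815] = 41.860157; exercise = 42.197683; V(3,0) = max -> 42.197683
  V(3,1) = exp(-r*dt) * [p*26.980815 + (1-p)*4.590000] = 14.554131; exercise = 14.624120; V(3,1) = max -> 14.624120
  V(3,2) = exp(-r*dt) * [p*4.590000 + (1-p)*0.000000] = 2.053470; exercise = 0.000000; V(3,2) = max -> 2.053470
  V(3,3) = exp(-r*dt) * [p*0.000000 + (1-p)*0.000000] = 0.000000; exercise = 0.000000; V(3,3) = max -> 0.000000
  V(2,0) = exp(-r*dt) * [p*42.197683 + (1-p)*14.624120] = 26.790932; exercise = 26.980815; V(2,0) = max -> 26.980815
  V(2,1) = exp(-r*dt) * [p*14.624120 + (1-p)*2.053470] = 7.653581; exercise = 4.590000; V(2,1) = max -> 7.653581
  V(2,2) = exp(-r*dt) * [p*2.053470 + (1-p)*0.000000] = 0.918679; exercise = 0.000000; V(2,2) = max -> 0.918679
  V(1,0) = exp(-r*dt) * [p*26.980815 + (1-p)*7.653581] = 16.211722; exercise = 14.624120; V(1,0) = max -> 16.211722
  V(1,1) = exp(-r*dt) * [p*7.653581 + (1-p)*0.918679] = 3.921115; exercise = 0.000000; V(1,1) = max -> 3.921115
  V(0,0) = exp(-r*dt) * [p*16.211722 + (1-p)*3.921115] = 9.374356; exercise = 4.590000; V(0,0) = max -> 9.374356


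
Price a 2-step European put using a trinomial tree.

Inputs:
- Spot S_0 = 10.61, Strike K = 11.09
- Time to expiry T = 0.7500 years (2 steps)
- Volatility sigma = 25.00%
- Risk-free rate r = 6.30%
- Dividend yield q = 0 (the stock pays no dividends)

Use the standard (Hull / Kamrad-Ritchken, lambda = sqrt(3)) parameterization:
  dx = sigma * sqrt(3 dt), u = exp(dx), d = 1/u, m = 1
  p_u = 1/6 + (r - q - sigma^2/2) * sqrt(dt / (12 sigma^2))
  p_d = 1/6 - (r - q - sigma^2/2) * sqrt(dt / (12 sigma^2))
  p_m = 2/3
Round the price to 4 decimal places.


dt = T/N = 0.375000; dx = sigma*sqrt(3*dt) = 0.265165
u = exp(dx) = 1.303646; d = 1/u = 0.767079
p_u = 0.189117, p_m = 0.666667, p_d = 0.144216
Discount per step: exp(-r*dt) = 0.976652
Stock lattice S(k, j) with j the centered position index:
  k=0: S(0,+0) = 10.6100
  k=1: S(1,-1) = 8.1387; S(1,+0) = 10.6100; S(1,+1) = 13.8317
  k=2: S(2,-2) = 6.2430; S(2,-1) = 8.1387; S(2,+0) = 10.6100; S(2,+1) = 13.8317; S(2,+2) = 18.0316
Terminal payoffs V(N, j) = max(K - S_T, 0):
  V(2,-2) = 4.846962; V(2,-1) = 2.951288; V(2,+0) = 0.480000; V(2,+1) = 0.000000; V(2,+2) = 0.000000
Backward induction: V(k, j) = exp(-r*dt) * [p_u * V(k+1, j+1) + p_m * V(k+1, j) + p_d * V(k+1, j-1)]
  V(1,-1) = exp(-r*dt) * [p_u*0.480000 + p_m*2.951288 + p_d*4.846962] = 2.692933
  V(1,+0) = exp(-r*dt) * [p_u*0.000000 + p_m*0.480000 + p_d*2.951288] = 0.728214
  V(1,+1) = exp(-r*dt) * [p_u*0.000000 + p_m*0.000000 + p_d*0.480000] = 0.067607
  V(0,+0) = exp(-r*dt) * [p_u*0.067607 + p_m*0.728214 + p_d*2.692933] = 0.865925

Answer: Price = V(0,0) = 0.8659


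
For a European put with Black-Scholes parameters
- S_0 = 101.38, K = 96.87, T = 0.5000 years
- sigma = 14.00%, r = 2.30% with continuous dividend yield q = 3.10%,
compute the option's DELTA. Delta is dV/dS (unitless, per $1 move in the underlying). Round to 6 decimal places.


d1 = 0.4687709818; d2 = 0.3697760324
phi(d1) = 0.3574314620; exp(-qT) = 0.9846195068; exp(-rT) = 0.9885658722
N(-d1) = 0.3196166719
Delta = -exp(-qT) * N(-d1) = -0.9846195068 * 0.3196166719 = -0.314701

Answer: Delta = -0.314701


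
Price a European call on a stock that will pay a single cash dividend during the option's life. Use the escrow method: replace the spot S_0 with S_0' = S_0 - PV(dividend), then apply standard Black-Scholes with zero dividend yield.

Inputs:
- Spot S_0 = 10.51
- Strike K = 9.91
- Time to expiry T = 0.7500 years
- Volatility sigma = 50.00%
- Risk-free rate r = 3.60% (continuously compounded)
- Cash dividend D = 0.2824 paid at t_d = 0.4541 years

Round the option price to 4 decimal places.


PV(D) = D * exp(-r * t_d) = 0.2824 * 0.98378530 = 0.27782097
S_0' = S_0 - PV(D) = 10.5100 - 0.27782097 = 10.23217903
d1 = (ln(S_0'/K) + (r + sigma^2/2)*T) / (sigma*sqrt(T)) = 0.35274534
d2 = d1 - sigma*sqrt(T) = -0.08026736
exp(-rT) = 0.97336124
N(d1) = 0.63786032; N(d2) = 0.46801231
C = S_0' * N(d1) - K * exp(-rT) * N(d2) = 10.23217903 * 0.63786032 - 9.9100 * 0.97336124 * 0.46801231 = 2.0122

Answer: Price = 2.0122


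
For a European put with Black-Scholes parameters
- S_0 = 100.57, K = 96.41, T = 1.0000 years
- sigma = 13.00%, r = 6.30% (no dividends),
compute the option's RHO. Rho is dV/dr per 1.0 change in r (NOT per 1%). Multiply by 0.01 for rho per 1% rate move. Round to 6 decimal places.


d1 = 0.8745697829; d2 = 0.7445697829
phi(d1) = 0.2721574048; exp(-qT) = 1.0000000000; exp(-rT) = 0.9389434737
N(-d2) = 0.2282659204
Rho = -K*T*exp(-rT)*N(-d2) = -96.4100 * 1.0000 * 0.9389434737 * 0.2282659204 = -20.663439

Answer: Rho = -20.663439


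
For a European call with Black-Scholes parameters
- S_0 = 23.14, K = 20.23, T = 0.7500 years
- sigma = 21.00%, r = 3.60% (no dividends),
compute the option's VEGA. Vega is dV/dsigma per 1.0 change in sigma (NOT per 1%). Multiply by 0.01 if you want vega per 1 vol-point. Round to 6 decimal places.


Answer: Vega = 4.953867

Derivation:
d1 = 0.9783809036; d2 = 0.7965155688
phi(d1) = 0.2472010936; exp(-qT) = 1.0000000000; exp(-rT) = 0.9733612415
Vega = S * exp(-qT) * phi(d1) * sqrt(T) = 23.1400 * 1.0000000000 * 0.2472010936 * 0.8660254038 = 4.953867
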